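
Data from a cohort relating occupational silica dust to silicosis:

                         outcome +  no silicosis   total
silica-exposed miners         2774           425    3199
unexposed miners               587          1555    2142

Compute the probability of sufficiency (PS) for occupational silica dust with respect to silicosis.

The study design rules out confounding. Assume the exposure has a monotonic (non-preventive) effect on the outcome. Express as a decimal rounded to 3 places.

PS ≈ 0.817

p₁ = P(outcome | exposed) = 2774/3199 = 0.86715
p₀ = P(outcome | unexposed) = 587/2142 = 0.27404
Under exogeneity and monotonicity, PS = (p₁ − p₀) / (1 − p₀).
PS = (0.86715 − 0.27404) / (1 − 0.27404) = 0.5931 / 0.72596 ≈ 0.8170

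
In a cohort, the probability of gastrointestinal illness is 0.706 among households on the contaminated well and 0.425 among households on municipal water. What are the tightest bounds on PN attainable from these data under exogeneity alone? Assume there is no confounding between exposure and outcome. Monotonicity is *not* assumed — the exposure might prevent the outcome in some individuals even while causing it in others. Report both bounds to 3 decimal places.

0.398 ≤ PN ≤ 0.814

Let p₁ = 0.706, p₀ = 0.425.
Under exogeneity alone the bounds on PN are max{0,(p₁−p₀)/p₁} ≤ PN ≤ min{1,(1−p₀)/p₁}.
  lower = (p₁ − p₀)/p₁ = 0.281 / 0.706 ≈ 0.3980
  upper = min{1, (1 − p₀)/p₁} = 0.575 / 0.706 ≈ 0.8144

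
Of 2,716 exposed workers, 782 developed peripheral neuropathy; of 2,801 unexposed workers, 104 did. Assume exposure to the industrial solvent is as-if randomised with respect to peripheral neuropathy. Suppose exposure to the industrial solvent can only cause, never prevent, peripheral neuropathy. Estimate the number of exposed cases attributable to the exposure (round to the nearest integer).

p₁ = P(outcome | exposed) = 782/2716 = 0.28792
p₀ = P(outcome | unexposed) = 104/2801 = 0.03713
PN = (p₁ − p₀)/p₁ = (0.28792 − 0.03713) / 0.28792 ≈ 0.87104.
Attributable cases ≈ PN × (exposed cases) = 0.87104 × 782 ≈ 681.16.

about 681 cases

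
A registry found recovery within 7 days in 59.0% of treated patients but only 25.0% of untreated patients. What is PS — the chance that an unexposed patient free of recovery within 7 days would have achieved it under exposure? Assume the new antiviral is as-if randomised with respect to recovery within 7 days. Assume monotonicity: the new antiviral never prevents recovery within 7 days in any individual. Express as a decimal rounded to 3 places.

p₁ = 0.59, p₀ = 0.25.
Under exogeneity and monotonicity, PS = (p₁ − p₀) / (1 − p₀).
PS = (0.59 − 0.25) / (1 − 0.25) = 0.34 / 0.75 ≈ 0.4533

PS ≈ 0.453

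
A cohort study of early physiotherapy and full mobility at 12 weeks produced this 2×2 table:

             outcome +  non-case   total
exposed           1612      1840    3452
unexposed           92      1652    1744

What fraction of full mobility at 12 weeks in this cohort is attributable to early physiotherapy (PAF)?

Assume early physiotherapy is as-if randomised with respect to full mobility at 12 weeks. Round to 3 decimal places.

p₁ = P(outcome | exposed) = 1612/3452 = 0.46698
p₀ = P(outcome | unexposed) = 92/1744 = 0.052752
Exposure prevalence π = 3452/5196 = 0.66436; overall risk P(Y=1) = 0.32794.
Under exogeneity, PAF = [P(Y=1) − p₀]/P(Y=1).
PAF = (0.32794 − 0.052752) / 0.32794 ≈ 0.8391

PAF ≈ 0.839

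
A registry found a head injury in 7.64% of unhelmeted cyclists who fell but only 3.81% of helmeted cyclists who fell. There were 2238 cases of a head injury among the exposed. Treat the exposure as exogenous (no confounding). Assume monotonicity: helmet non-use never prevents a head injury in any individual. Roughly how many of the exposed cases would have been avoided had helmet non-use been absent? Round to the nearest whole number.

p₁ = 0.0764, p₀ = 0.0381.
PN = (p₁ − p₀)/p₁ = (0.0764 − 0.0381) / 0.0764 ≈ 0.50131.
Attributable cases ≈ PN × (exposed cases) = 0.50131 × 2238 ≈ 1121.93.

about 1122 cases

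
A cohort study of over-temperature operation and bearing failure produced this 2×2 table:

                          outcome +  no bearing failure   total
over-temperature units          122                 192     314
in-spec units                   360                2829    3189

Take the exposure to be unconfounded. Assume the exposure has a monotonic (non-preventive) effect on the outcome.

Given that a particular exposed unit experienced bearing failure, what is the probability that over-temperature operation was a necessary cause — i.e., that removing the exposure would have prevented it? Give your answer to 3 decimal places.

PN ≈ 0.709

p₁ = P(outcome | exposed) = 122/314 = 0.38854
p₀ = P(outcome | unexposed) = 360/3189 = 0.11289
Under exogeneity and monotonicity, PN = (p₁ − p₀)/p₁.
PN = (0.38854 − 0.11289) / 0.38854 ≈ 0.7095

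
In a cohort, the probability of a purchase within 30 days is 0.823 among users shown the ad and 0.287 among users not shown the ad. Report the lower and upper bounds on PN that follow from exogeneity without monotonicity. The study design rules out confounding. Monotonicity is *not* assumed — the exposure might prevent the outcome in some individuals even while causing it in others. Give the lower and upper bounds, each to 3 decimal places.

Let p₁ = 0.823, p₀ = 0.287.
Under exogeneity alone the bounds on PN are max{0,(p₁−p₀)/p₁} ≤ PN ≤ min{1,(1−p₀)/p₁}.
  lower = (p₁ − p₀)/p₁ = 0.536 / 0.823 ≈ 0.6513
  upper = min{1, (1 − p₀)/p₁} = 0.713 / 0.823 ≈ 0.8663

0.651 ≤ PN ≤ 0.866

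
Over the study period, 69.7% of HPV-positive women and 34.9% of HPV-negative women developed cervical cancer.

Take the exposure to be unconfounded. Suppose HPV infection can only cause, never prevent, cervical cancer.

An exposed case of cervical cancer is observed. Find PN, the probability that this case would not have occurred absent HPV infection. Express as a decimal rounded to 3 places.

PN ≈ 0.499

p₁ = 0.697, p₀ = 0.349.
Under exogeneity and monotonicity, PN = (p₁ − p₀) / p₁.
PN = (0.697 − 0.349) / 0.697 = 0.348 / 0.697 ≈ 0.4993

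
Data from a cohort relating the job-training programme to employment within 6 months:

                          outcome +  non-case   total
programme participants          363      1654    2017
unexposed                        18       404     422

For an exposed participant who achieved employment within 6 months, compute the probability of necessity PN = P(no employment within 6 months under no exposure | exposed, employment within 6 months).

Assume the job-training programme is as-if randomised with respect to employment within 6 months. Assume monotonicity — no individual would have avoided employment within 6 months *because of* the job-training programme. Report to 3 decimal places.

PN ≈ 0.763

p₁ = P(outcome | exposed) = 363/2017 = 0.17997
p₀ = P(outcome | unexposed) = 18/422 = 0.042654
Under exogeneity and monotonicity, PN = (p₁ − p₀) / p₁.
PN = (0.17997 − 0.042654) / 0.17997 = 0.13732 / 0.17997 ≈ 0.7630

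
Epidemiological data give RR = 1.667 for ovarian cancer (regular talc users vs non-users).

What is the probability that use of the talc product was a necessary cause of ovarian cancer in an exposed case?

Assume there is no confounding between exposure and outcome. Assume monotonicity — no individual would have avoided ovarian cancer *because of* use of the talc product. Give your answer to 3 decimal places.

Under exogeneity and monotonicity, PN = (RR − 1) / RR = 1 − 1/RR.
PN = (1.667 − 1) / 1.667 = 0.667 / 1.667 ≈ 0.4001

PN ≈ 0.400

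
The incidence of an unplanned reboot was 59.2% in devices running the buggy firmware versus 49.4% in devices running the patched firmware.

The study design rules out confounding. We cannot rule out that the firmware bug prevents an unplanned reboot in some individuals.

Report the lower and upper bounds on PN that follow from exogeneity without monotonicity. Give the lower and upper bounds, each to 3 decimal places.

p₁ = 0.592, p₀ = 0.494.
Under exogeneity alone the bounds on PN are max{0,(p₁−p₀)/p₁} ≤ PN ≤ min{1,(1−p₀)/p₁}.
  lower = (p₁ − p₀)/p₁ = 0.098 / 0.592 ≈ 0.1655
  upper = min{1, (1 − p₀)/p₁} = 0.506 / 0.592 ≈ 0.8547

0.166 ≤ PN ≤ 0.855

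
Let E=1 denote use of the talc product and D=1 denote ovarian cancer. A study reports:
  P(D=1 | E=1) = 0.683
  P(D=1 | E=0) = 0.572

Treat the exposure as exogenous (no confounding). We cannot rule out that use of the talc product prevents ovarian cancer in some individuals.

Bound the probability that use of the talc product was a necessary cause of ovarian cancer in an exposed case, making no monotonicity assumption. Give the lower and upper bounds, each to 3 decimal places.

Let p₁ = 0.683, p₀ = 0.572.
Under exogeneity alone the bounds on PN are max{0,(p₁−p₀)/p₁} ≤ PN ≤ min{1,(1−p₀)/p₁}.
  lower = (p₁ − p₀)/p₁ = 0.111 / 0.683 ≈ 0.1625
  upper = min{1, (1 − p₀)/p₁} = 0.428 / 0.683 ≈ 0.6266

0.163 ≤ PN ≤ 0.627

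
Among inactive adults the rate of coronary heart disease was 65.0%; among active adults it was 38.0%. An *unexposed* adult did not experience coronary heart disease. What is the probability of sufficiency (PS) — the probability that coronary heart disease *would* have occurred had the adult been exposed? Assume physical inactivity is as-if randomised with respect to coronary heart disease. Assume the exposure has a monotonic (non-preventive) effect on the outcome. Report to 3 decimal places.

p₁ = 0.65, p₀ = 0.38.
Under exogeneity and monotonicity, PS = (p₁ − p₀) / (1 − p₀).
PS = (0.65 − 0.38) / (1 − 0.38) = 0.27 / 0.62 ≈ 0.4355

PS ≈ 0.435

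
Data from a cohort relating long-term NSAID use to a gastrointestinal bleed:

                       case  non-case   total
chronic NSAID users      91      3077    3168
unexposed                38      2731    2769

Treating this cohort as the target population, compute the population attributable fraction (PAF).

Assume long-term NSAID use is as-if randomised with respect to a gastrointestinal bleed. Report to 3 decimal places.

PAF ≈ 0.368

p₁ = P(outcome | exposed) = 91/3168 = 0.028725
p₀ = P(outcome | unexposed) = 38/2769 = 0.013723
Exposure prevalence π = 3168/5937 = 0.5336; overall risk P(Y=1) = 0.021728.
Under exogeneity, PAF = [P(Y=1) − p₀]/P(Y=1).
PAF = (0.021728 − 0.013723) / 0.021728 ≈ 0.3684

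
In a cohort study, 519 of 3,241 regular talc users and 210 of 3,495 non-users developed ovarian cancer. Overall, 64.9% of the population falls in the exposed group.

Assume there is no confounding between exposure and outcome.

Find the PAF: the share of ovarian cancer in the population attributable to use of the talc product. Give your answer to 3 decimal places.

PAF ≈ 0.519

p₁ = P(outcome | exposed) = 519/3241 = 0.16014
p₀ = P(outcome | unexposed) = 210/3495 = 0.060086
Overall risk P(Y=1) = π·p₁ + (1−π)·p₀ = 0.649×0.16014 + 0.351×0.060086 = 0.12502.
Under exogeneity, PAF = [P(Y=1) − p₀] / P(Y=1).
PAF = (0.12502 − 0.060086) / 0.12502 ≈ 0.5194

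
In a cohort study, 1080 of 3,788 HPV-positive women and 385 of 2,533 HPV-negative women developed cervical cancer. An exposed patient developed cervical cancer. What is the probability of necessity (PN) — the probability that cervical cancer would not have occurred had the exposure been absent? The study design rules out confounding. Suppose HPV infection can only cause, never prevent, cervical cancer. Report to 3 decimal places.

PN ≈ 0.467

p₁ = P(outcome | exposed) = 1080/3788 = 0.28511
p₀ = P(outcome | unexposed) = 385/2533 = 0.15199
Under exogeneity and monotonicity, PN = (p₁ − p₀) / p₁.
PN = (0.28511 − 0.15199) / 0.28511 = 0.13312 / 0.28511 ≈ 0.4669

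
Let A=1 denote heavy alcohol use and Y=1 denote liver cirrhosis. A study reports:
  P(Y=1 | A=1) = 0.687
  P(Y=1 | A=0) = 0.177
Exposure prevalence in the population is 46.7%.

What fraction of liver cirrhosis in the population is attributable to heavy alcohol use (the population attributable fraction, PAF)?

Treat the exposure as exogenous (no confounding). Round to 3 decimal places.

Let p₁ = 0.687, p₀ = 0.177.
Overall risk P(Y=1) = π·p₁ + (1−π)·p₀ = 0.467×0.687 + 0.533×0.177 = 0.41517.
Under exogeneity, PAF = [P(Y=1) − p₀] / P(Y=1).
PAF = (0.41517 − 0.177) / 0.41517 ≈ 0.5737

PAF ≈ 0.574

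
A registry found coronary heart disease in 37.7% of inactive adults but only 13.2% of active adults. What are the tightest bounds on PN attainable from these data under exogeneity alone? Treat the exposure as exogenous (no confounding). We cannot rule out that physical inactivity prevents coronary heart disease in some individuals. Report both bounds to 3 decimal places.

p₁ = 0.377, p₀ = 0.132.
Under exogeneity alone the bounds on PN are max{0,(p₁−p₀)/p₁} ≤ PN ≤ min{1,(1−p₀)/p₁}.
  lower = (p₁ − p₀)/p₁ = 0.245 / 0.377 ≈ 0.6499
  upper = min{1, (1 − p₀)/p₁} = 0.868 / 0.377 ≈ 2.3024 → capped at 1

0.650 ≤ PN ≤ 1.000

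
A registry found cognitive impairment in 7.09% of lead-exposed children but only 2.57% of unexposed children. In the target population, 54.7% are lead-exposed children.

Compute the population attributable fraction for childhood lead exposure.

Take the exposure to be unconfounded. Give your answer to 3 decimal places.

PAF ≈ 0.490

p₁ = 0.0709, p₀ = 0.0257.
Overall risk P(Y=1) = π·p₁ + (1−π)·p₀ = 0.547×0.0709 + 0.453×0.0257 = 0.050424.
Under exogeneity, PAF = [P(Y=1) − p₀] / P(Y=1).
PAF = (0.050424 − 0.0257) / 0.050424 ≈ 0.4903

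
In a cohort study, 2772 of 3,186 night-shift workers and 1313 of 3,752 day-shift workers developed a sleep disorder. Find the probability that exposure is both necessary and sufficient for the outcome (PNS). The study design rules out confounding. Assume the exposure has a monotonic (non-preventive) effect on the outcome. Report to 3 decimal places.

p₁ = P(outcome | exposed) = 2772/3186 = 0.87006
p₀ = P(outcome | unexposed) = 1313/3752 = 0.34995
Under exogeneity and monotonicity, PNS = p₁ − p₀.
PNS = 0.87006 − 0.34995 = 0.52011

PNS ≈ 0.520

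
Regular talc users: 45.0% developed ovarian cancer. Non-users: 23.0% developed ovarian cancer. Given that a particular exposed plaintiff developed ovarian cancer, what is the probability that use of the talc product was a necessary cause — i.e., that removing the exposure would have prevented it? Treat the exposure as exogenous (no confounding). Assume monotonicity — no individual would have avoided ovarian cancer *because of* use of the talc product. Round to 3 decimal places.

PN ≈ 0.489

p₁ = 0.45, p₀ = 0.23.
Under exogeneity and monotonicity, PN = (p₁ − p₀) / p₁.
PN = (0.45 − 0.23) / 0.45 = 0.22 / 0.45 ≈ 0.4889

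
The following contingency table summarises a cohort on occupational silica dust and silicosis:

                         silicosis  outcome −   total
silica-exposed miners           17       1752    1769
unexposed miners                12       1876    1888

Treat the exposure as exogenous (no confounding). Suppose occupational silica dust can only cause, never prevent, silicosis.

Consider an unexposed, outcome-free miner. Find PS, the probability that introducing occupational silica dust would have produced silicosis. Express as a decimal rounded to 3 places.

p₁ = P(outcome | exposed) = 17/1769 = 0.0096099
p₀ = P(outcome | unexposed) = 12/1888 = 0.0063559
Under exogeneity and monotonicity, PS = (p₁ − p₀)/(1 − p₀).
PS = (0.0096099 − 0.0063559) / 0.99364 ≈ 0.0033

PS ≈ 0.003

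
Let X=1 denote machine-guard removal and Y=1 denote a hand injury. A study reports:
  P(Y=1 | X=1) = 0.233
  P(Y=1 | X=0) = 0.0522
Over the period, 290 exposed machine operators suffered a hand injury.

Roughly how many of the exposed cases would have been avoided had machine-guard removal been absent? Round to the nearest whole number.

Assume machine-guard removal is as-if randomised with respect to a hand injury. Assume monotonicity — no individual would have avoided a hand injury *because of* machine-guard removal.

about 225 cases

Let p₁ = 0.233, p₀ = 0.0522.
PN = (p₁ − p₀)/p₁ = (0.233 − 0.0522) / 0.233 ≈ 0.77597.
Attributable cases ≈ PN × (exposed cases) = 0.77597 × 290 ≈ 225.03.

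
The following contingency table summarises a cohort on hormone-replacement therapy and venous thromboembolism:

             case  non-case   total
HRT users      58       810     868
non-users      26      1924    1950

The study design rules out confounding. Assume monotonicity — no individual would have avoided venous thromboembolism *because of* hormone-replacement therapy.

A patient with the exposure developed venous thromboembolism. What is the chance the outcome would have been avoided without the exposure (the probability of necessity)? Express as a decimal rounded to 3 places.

p₁ = P(outcome | exposed) = 58/868 = 0.06682
p₀ = P(outcome | unexposed) = 26/1950 = 0.013333
Under exogeneity and monotonicity, PN = (p₁ − p₀) / p₁.
PN = (0.06682 − 0.013333) / 0.06682 = 0.053487 / 0.06682 ≈ 0.8005

PN ≈ 0.800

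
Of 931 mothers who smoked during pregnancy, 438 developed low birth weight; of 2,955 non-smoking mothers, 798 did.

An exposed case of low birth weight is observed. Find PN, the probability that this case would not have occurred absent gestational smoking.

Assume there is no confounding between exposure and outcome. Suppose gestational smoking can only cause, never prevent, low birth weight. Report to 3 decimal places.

p₁ = P(outcome | exposed) = 438/931 = 0.47046
p₀ = P(outcome | unexposed) = 798/2955 = 0.27005
Under exogeneity and monotonicity, PN = (p₁ − p₀) / p₁.
PN = (0.47046 − 0.27005) / 0.47046 = 0.20041 / 0.47046 ≈ 0.4260

PN ≈ 0.426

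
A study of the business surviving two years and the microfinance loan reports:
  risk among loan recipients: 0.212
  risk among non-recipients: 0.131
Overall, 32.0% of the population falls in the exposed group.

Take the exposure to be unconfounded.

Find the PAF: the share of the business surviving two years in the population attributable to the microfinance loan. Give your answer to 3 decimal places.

Let p₁ = 0.212, p₀ = 0.131.
Overall risk P(Y=1) = π·p₁ + (1−π)·p₀ = 0.32×0.212 + 0.68×0.131 = 0.15692.
Under exogeneity, PAF = [P(Y=1) − p₀] / P(Y=1).
PAF = (0.15692 − 0.131) / 0.15692 ≈ 0.1652

PAF ≈ 0.165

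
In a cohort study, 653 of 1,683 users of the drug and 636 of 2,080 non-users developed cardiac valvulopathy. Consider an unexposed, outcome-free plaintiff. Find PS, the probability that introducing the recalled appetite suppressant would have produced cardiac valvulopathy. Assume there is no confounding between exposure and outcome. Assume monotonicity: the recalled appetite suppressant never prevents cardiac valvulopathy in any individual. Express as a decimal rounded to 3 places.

PS ≈ 0.118

p₁ = P(outcome | exposed) = 653/1683 = 0.388
p₀ = P(outcome | unexposed) = 636/2080 = 0.30577
Under exogeneity and monotonicity, PS = (p₁ − p₀) / (1 − p₀).
PS = (0.388 − 0.30577) / (1 − 0.30577) = 0.082228 / 0.69423 ≈ 0.1184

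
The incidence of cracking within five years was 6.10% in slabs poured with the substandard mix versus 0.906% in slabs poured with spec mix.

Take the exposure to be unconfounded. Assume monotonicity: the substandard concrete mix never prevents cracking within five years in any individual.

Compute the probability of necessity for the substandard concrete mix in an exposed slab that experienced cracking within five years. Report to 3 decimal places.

PN ≈ 0.851

p₁ = 0.061, p₀ = 0.00906.
Under exogeneity and monotonicity, PN = (p₁ − p₀) / p₁.
PN = (0.061 − 0.00906) / 0.061 = 0.05194 / 0.061 ≈ 0.8515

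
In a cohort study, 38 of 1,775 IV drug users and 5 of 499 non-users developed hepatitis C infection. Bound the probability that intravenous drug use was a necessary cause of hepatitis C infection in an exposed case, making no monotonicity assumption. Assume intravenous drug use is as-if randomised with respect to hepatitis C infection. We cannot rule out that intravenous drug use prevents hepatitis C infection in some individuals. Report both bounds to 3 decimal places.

0.532 ≤ PN ≤ 1.000

p₁ = P(outcome | exposed) = 38/1775 = 0.021408
p₀ = P(outcome | unexposed) = 5/499 = 0.01002
Under exogeneity alone the bounds on PN are max{0,(p₁−p₀)/p₁} ≤ PN ≤ min{1,(1−p₀)/p₁}.
  lower = (p₁ − p₀)/p₁ = 0.011388 / 0.021408 ≈ 0.5320
  upper = min{1, (1 − p₀)/p₁} = 0.98998 / 0.021408 ≈ 46.2425 → capped at 1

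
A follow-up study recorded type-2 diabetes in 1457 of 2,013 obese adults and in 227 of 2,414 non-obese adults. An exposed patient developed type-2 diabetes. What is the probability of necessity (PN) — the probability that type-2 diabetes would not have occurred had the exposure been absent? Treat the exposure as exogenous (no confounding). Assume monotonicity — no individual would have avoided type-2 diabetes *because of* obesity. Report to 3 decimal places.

p₁ = P(outcome | exposed) = 1457/2013 = 0.7238
p₀ = P(outcome | unexposed) = 227/2414 = 0.094035
Under exogeneity and monotonicity, PN = (p₁ − p₀) / p₁.
PN = (0.7238 − 0.094035) / 0.7238 = 0.62976 / 0.7238 ≈ 0.8701

PN ≈ 0.870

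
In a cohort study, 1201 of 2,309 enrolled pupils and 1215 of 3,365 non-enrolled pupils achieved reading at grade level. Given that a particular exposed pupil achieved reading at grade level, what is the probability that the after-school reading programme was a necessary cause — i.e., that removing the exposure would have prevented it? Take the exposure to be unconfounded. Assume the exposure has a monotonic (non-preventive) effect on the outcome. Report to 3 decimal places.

p₁ = P(outcome | exposed) = 1201/2309 = 0.52014
p₀ = P(outcome | unexposed) = 1215/3365 = 0.36107
Under exogeneity and monotonicity, PN = (p₁ − p₀) / p₁.
PN = (0.52014 − 0.36107) / 0.52014 = 0.15907 / 0.52014 ≈ 0.3058

PN ≈ 0.306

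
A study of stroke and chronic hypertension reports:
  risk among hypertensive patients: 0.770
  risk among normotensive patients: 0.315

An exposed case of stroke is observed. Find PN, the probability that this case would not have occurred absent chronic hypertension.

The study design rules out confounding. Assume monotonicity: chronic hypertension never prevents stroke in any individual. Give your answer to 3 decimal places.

Let p₁ = 0.77, p₀ = 0.315.
Under exogeneity and monotonicity, PN = (p₁ − p₀) / p₁.
PN = (0.77 − 0.315) / 0.77 = 0.455 / 0.77 ≈ 0.5909

PN ≈ 0.591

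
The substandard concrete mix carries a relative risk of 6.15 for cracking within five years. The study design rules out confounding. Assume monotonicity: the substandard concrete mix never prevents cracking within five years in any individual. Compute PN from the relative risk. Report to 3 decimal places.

Under exogeneity and monotonicity, PN = (RR − 1) / RR = 1 − 1/RR.
PN = (6.15 − 1) / 6.15 = 5.15 / 6.15 ≈ 0.8374

PN ≈ 0.837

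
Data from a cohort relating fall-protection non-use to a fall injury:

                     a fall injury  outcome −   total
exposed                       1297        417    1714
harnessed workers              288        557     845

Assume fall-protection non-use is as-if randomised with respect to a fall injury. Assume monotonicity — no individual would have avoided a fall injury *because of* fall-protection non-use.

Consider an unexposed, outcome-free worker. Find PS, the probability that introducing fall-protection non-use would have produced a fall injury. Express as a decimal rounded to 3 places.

p₁ = P(outcome | exposed) = 1297/1714 = 0.75671
p₀ = P(outcome | unexposed) = 288/845 = 0.34083
Under exogeneity and monotonicity, PS = (p₁ − p₀) / (1 − p₀).
PS = (0.75671 − 0.34083) / (1 − 0.34083) = 0.41588 / 0.65917 ≈ 0.6309

PS ≈ 0.631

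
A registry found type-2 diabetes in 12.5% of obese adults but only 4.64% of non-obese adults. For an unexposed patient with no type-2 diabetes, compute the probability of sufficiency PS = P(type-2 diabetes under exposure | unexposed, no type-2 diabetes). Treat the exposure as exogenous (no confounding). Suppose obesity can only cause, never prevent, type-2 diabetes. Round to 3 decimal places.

PS ≈ 0.082

p₁ = 0.125, p₀ = 0.0464.
Under exogeneity and monotonicity, PS = (p₁ − p₀) / (1 − p₀).
PS = (0.125 − 0.0464) / (1 − 0.0464) = 0.0786 / 0.9536 ≈ 0.0824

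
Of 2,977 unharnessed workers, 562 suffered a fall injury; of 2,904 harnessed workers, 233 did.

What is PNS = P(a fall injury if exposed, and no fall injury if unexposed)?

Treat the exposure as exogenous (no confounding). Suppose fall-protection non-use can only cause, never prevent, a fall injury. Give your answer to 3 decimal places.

PNS ≈ 0.109

p₁ = P(outcome | exposed) = 562/2977 = 0.18878
p₀ = P(outcome | unexposed) = 233/2904 = 0.080234
Under exogeneity and monotonicity, PNS = p₁ − p₀.
PNS = 0.18878 − 0.080234 = 0.10855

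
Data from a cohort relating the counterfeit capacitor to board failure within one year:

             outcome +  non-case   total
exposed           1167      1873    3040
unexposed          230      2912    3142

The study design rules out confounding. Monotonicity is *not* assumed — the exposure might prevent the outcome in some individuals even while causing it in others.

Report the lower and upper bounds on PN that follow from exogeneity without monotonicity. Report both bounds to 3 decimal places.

p₁ = P(outcome | exposed) = 1167/3040 = 0.38388
p₀ = P(outcome | unexposed) = 230/3142 = 0.073202
Under exogeneity alone the bounds on PN are max{0,(p₁−p₀)/p₁} ≤ PN ≤ min{1,(1−p₀)/p₁}.
  lower = (p₁ − p₀)/p₁ = 0.31068 / 0.38388 ≈ 0.8093
  upper = min{1, (1 − p₀)/p₁} = 0.9268 / 0.38388 ≈ 2.4143 → capped at 1

0.809 ≤ PN ≤ 1.000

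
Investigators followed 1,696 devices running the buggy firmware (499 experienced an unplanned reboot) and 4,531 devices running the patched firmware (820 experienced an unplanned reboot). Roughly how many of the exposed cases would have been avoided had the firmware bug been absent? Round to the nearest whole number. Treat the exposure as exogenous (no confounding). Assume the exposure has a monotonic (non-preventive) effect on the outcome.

p₁ = P(outcome | exposed) = 499/1696 = 0.29422
p₀ = P(outcome | unexposed) = 820/4531 = 0.18098
PN = (p₁ − p₀)/p₁ = (0.29422 − 0.18098) / 0.29422 ≈ 0.38490.
Attributable cases ≈ PN × (exposed cases) = 0.38490 × 499 ≈ 192.07.

about 192 cases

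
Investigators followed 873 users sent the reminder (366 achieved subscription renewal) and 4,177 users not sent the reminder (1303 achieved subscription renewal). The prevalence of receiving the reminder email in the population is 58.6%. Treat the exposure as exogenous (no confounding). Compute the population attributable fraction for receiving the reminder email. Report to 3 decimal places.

PAF ≈ 0.168

p₁ = P(outcome | exposed) = 366/873 = 0.41924
p₀ = P(outcome | unexposed) = 1303/4177 = 0.31195
Overall risk P(Y=1) = π·p₁ + (1−π)·p₀ = 0.586×0.41924 + 0.414×0.31195 = 0.37482.
Under exogeneity, PAF = [P(Y=1) − p₀] / P(Y=1).
PAF = (0.37482 − 0.31195) / 0.37482 ≈ 0.1677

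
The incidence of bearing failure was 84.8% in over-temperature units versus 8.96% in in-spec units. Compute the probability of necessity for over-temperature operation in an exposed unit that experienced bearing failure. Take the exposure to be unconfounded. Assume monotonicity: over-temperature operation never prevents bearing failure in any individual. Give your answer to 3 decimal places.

PN ≈ 0.894

p₁ = 0.848, p₀ = 0.0896.
Under exogeneity and monotonicity, PN = (p₁ − p₀) / p₁.
PN = (0.848 − 0.0896) / 0.848 = 0.7584 / 0.848 ≈ 0.8943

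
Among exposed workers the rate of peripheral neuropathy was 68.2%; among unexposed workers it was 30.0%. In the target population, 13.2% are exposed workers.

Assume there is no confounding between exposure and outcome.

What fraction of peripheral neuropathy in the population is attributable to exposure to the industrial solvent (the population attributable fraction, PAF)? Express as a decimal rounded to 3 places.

p₁ = 0.682, p₀ = 0.3.
Overall risk P(Y=1) = π·p₁ + (1−π)·p₀ = 0.132×0.682 + 0.868×0.3 = 0.35042.
Under exogeneity, PAF = [P(Y=1) − p₀] / P(Y=1).
PAF = (0.35042 − 0.3) / 0.35042 ≈ 0.1439

PAF ≈ 0.144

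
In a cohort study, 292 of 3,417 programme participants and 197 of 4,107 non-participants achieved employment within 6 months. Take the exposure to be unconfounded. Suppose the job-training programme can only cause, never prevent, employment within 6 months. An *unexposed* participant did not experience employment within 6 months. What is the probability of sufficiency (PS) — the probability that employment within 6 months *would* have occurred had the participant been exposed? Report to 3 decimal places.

p₁ = P(outcome | exposed) = 292/3417 = 0.085455
p₀ = P(outcome | unexposed) = 197/4107 = 0.047967
Under exogeneity and monotonicity, PS = (p₁ − p₀) / (1 − p₀).
PS = (0.085455 − 0.047967) / (1 − 0.047967) = 0.037488 / 0.95203 ≈ 0.0394

PS ≈ 0.039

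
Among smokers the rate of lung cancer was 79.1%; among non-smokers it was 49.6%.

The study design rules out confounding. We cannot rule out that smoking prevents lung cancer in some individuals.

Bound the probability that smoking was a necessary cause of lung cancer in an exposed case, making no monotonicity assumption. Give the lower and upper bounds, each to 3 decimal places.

0.373 ≤ PN ≤ 0.637

p₁ = 0.791, p₀ = 0.496.
Under exogeneity alone the bounds on PN are max{0,(p₁−p₀)/p₁} ≤ PN ≤ min{1,(1−p₀)/p₁}.
  lower = (p₁ − p₀)/p₁ = 0.295 / 0.791 ≈ 0.3729
  upper = min{1, (1 − p₀)/p₁} = 0.504 / 0.791 ≈ 0.6372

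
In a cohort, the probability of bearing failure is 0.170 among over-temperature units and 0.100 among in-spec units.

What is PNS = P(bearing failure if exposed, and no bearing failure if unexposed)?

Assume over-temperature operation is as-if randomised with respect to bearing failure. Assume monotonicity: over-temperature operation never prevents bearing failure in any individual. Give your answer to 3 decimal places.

Let p₁ = 0.17, p₀ = 0.1.
Under exogeneity and monotonicity, PNS = p₁ − p₀.
PNS = 0.17 − 0.1 = 0.07

PNS ≈ 0.070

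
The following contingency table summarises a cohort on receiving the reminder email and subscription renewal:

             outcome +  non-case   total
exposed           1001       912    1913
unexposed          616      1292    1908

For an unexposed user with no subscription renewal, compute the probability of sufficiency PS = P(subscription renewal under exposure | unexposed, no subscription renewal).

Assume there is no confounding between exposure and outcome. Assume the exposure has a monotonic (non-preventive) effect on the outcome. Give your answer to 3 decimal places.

PS ≈ 0.296

p₁ = P(outcome | exposed) = 1001/1913 = 0.52326
p₀ = P(outcome | unexposed) = 616/1908 = 0.32285
Under exogeneity and monotonicity, PS = (p₁ − p₀)/(1 − p₀).
PS = (0.52326 − 0.32285) / 0.67715 ≈ 0.2960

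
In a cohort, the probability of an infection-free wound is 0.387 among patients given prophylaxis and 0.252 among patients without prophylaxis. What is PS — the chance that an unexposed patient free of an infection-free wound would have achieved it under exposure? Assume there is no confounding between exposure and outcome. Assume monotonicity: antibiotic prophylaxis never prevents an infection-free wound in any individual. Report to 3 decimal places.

PS ≈ 0.180

Let p₁ = 0.387, p₀ = 0.252.
Under exogeneity and monotonicity, PS = (p₁ − p₀) / (1 − p₀).
PS = (0.387 − 0.252) / (1 − 0.252) = 0.135 / 0.748 ≈ 0.1805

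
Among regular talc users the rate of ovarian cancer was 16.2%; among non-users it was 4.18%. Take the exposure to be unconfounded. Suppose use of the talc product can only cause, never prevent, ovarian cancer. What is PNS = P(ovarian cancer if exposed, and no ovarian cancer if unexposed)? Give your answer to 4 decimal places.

p₁ = 0.162, p₀ = 0.0418.
Under exogeneity and monotonicity, PNS = p₁ − p₀.
PNS = 0.162 − 0.0418 = 0.1202

PNS ≈ 0.1202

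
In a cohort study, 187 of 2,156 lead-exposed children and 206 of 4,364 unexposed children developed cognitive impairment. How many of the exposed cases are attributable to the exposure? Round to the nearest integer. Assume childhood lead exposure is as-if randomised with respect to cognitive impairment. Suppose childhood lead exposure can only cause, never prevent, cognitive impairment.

p₁ = P(outcome | exposed) = 187/2156 = 0.086735
p₀ = P(outcome | unexposed) = 206/4364 = 0.047204
PN = (p₁ − p₀)/p₁ = (0.086735 − 0.047204) / 0.086735 ≈ 0.45576.
Attributable cases ≈ PN × (exposed cases) = 0.45576 × 187 ≈ 85.23.

about 85 cases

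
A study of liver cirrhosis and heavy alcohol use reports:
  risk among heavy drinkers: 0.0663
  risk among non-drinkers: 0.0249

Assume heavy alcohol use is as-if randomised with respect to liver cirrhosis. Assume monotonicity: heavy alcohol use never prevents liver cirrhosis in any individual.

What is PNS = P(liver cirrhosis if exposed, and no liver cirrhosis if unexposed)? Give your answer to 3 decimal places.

Let p₁ = 0.0663, p₀ = 0.0249.
Under exogeneity and monotonicity, PNS = p₁ − p₀.
PNS = 0.0663 − 0.0249 = 0.0414

PNS ≈ 0.041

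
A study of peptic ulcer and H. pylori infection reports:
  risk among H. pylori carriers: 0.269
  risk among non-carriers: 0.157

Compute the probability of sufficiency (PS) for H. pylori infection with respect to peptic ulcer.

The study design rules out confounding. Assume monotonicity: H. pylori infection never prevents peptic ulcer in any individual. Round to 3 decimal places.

Let p₁ = 0.269, p₀ = 0.157.
Under exogeneity and monotonicity, PS = (p₁ − p₀) / (1 − p₀).
PS = (0.269 − 0.157) / (1 − 0.157) = 0.112 / 0.843 ≈ 0.1329

PS ≈ 0.133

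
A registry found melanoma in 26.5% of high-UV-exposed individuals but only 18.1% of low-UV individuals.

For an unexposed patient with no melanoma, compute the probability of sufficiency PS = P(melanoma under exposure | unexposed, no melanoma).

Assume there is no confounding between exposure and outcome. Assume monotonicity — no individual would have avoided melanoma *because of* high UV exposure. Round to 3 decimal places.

PS ≈ 0.103

p₁ = 0.265, p₀ = 0.181.
Under exogeneity and monotonicity, PS = (p₁ − p₀) / (1 − p₀).
PS = (0.265 − 0.181) / (1 − 0.181) = 0.084 / 0.819 ≈ 0.1026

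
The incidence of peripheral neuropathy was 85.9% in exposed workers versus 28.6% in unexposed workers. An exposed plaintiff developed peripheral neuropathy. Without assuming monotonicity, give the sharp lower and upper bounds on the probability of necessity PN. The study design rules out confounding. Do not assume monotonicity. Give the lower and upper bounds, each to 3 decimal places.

0.667 ≤ PN ≤ 0.831

p₁ = 0.859, p₀ = 0.286.
Under exogeneity alone the bounds on PN are max{0,(p₁−p₀)/p₁} ≤ PN ≤ min{1,(1−p₀)/p₁}.
  lower = (p₁ − p₀)/p₁ = 0.573 / 0.859 ≈ 0.6671
  upper = min{1, (1 − p₀)/p₁} = 0.714 / 0.859 ≈ 0.8312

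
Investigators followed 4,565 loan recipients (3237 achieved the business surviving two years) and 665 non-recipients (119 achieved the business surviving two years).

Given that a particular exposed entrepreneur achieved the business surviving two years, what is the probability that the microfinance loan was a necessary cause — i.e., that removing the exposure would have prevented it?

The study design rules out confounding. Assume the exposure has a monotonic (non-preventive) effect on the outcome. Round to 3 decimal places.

PN ≈ 0.748

p₁ = P(outcome | exposed) = 3237/4565 = 0.70909
p₀ = P(outcome | unexposed) = 119/665 = 0.17895
Under exogeneity and monotonicity, PN = (p₁ − p₀) / p₁.
PN = (0.70909 − 0.17895) / 0.70909 = 0.53014 / 0.70909 ≈ 0.7476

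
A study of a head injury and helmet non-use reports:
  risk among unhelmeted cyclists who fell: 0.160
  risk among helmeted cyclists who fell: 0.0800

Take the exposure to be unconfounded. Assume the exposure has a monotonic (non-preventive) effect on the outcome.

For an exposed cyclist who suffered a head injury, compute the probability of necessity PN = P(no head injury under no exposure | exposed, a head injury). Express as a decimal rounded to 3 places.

Let p₁ = 0.16, p₀ = 0.08.
Under exogeneity and monotonicity, PN = (p₁ − p₀) / p₁.
PN = (0.16 − 0.08) / 0.16 = 0.08 / 0.16 ≈ 0.5000

PN ≈ 0.500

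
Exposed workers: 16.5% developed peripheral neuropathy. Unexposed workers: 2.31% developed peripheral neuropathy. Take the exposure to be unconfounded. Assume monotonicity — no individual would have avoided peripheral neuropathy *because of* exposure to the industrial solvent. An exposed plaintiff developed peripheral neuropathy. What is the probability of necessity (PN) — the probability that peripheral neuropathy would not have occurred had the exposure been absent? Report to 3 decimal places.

p₁ = 0.165, p₀ = 0.0231.
Under exogeneity and monotonicity, PN = (p₁ − p₀) / p₁.
PN = (0.165 − 0.0231) / 0.165 = 0.1419 / 0.165 ≈ 0.8600

PN ≈ 0.860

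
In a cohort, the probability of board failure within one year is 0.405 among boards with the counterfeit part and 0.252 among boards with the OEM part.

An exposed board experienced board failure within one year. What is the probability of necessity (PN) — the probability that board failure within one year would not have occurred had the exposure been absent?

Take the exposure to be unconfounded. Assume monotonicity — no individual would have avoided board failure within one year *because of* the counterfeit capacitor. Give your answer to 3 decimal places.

PN ≈ 0.378

Let p₁ = 0.405, p₀ = 0.252.
Under exogeneity and monotonicity, PN = (p₁ − p₀) / p₁.
PN = (0.405 − 0.252) / 0.405 = 0.153 / 0.405 ≈ 0.3778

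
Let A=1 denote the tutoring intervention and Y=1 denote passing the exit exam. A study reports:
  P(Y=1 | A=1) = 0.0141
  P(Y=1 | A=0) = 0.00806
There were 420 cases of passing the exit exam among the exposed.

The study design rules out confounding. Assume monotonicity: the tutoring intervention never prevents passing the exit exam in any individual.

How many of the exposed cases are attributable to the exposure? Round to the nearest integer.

about 180 cases

Let p₁ = 0.0141, p₀ = 0.00806.
PN = (p₁ − p₀)/p₁ = (0.0141 − 0.00806) / 0.0141 ≈ 0.42837.
Attributable cases ≈ PN × (exposed cases) = 0.42837 × 420 ≈ 179.91.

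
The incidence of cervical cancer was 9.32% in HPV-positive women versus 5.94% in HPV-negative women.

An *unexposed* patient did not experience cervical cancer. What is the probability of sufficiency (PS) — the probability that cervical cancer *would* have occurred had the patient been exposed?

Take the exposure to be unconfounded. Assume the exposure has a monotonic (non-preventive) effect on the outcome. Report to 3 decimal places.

PS ≈ 0.036

p₁ = 0.0932, p₀ = 0.0594.
Under exogeneity and monotonicity, PS = (p₁ − p₀) / (1 − p₀).
PS = (0.0932 − 0.0594) / (1 − 0.0594) = 0.0338 / 0.9406 ≈ 0.0359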